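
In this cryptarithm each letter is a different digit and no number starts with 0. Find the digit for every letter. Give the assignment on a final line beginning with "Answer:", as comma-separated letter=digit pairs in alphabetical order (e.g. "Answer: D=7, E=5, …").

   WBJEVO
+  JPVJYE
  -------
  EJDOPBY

Step 1. [col 1: O + E ≡ Y (mod 10)] column 1 (O + E ≡ Y (mod 10), carry-in 0) doesn't pin Y yet; pick Y=4 and continue. So Y=4.
Step 2. [col 1: O + E ≡ Y (mod 10)] several values work for E in column 1 (O + E ≡ Y (mod 10), carry-in 0); try E=1 ⇒ E=1.
Step 3. [col 1: O + E ≡ Y (mod 10)] from column 1 (E=1, Y=4, carry-in 0, digits 1,4 already taken and all letters distinct): O must equal 3 ⇒ O=3.
Step 4. [col 2: V + Y ≡ B (mod 10)] several values work for V in column 2 (V + Y ≡ B (mod 10), carry-in 0); try V=8 ⇒ V=8.
Step 5. [col 2: V + Y ≡ B (mod 10)] column 2 reads V+Y+carry(0)=B with V=8, Y=4; with digits 1,3,4,8 already taken and all letters distinct, the only value for B is 2. So B=2.
Step 6. [col 3: E + J ≡ P (mod 10)] column 3 (E + J ≡ P (mod 10), carry-in 1) doesn't pin P yet; pick P=7 and continue, so P=7.
Step 7. [col 3: E + J ≡ P (mod 10)] column 3 reads E+J+carry(1)=P with E=1, P=7; with digits 1,2,3,4,7,8 already taken and all letters distinct, the only value for J is 5. So J=5.
Step 8. [col 5: B + P ≡ D (mod 10)] from column 5 (B=2, P=7, carry-in 1, digits 1,2,3,4,5,7,8 already taken and all letters distinct): D must equal 0 ⇒ D=0.
Step 9. [col 6: W + J ≡ J (mod 10)] column 6 reads W+J+carry(1)=J with J=5; with digits 0,1,2,3,4,5,7,8 already taken and all letters distinct, the only value for W is 9. So W=9.

Answer: B=2, D=0, E=1, J=5, O=3, P=7, V=8, W=9, Y=4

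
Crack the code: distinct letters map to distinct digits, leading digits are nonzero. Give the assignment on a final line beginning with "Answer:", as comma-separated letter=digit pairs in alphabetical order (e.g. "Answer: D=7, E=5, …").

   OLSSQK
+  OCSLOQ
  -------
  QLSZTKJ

Step 1. [col 1: K + Q ≡ J (mod 10)] J=8 is one option consistent with column 1 (K + Q ≡ J (mod 10), carry-in 0) — take it ⇒ J=8.
Step 2. [col 1: K + Q ≡ J (mod 10)] several values work for K in column 1 (K + Q ≡ J (mod 10), carry-in 0); try K=7, so K=7.
Step 3. [col 1: K + Q ≡ J (mod 10)] column 1 reads K+Q+carry(0)=J with K=7, J=8; with digits 7,8 already taken and all letters distinct, the only value for Q is 1 ⇒ Q=1.
Step 4. [col 2: Q + O ≡ K (mod 10)] column 2 reads Q+O+carry(0)=K with Q=1, K=7; with digits 1,7,8 already taken and all letters distinct, the only value for O is 6 ⇒ O=6.
Step 5. [col 3: S + L ≡ T (mod 10)] L=3 is one option consistent with column 3 (S + L ≡ T (mod 10), carry-in 0) — take it ⇒ L=3.
Step 6. [col 3: S + L ≡ T (mod 10)] no forcing yet in column 3 (carry-in 0); S=2 is free and consistent — try it. So S=2.
Step 7. [col 3: S + L ≡ T (mod 10)] column 3: given S=2, L=3, carry-in 0, and digits 1,2,3,6,7,8 already taken and all letters distinct, S+L≡T (mod 10) forces T=5, so T=5.
Step 8. [col 4: S + S ≡ Z (mod 10)] column 4: given S=2, carry-in 0, and digits 1,2,3,5,6,7,8 already taken and all letters distinct, S+S≡Z (mod 10) forces Z=4. So Z=4.
Step 9. [col 5: L + C ≡ S (mod 10)] column 5: given L=3, S=2, carry-in 0, and digits 1,2,3,4,5,6,7,8 already taken and all letters distinct, L+C≡S (mod 10) forces C=9. So C=9.

Answer: C=9, J=8, K=7, L=3, O=6, Q=1, S=2, T=5, Z=4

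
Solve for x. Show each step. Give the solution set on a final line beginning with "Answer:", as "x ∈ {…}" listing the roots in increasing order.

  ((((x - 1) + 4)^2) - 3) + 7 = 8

Step 1. [((((x - 1) + 4)^2) - 3) + 7 = 8] subtract 7: x sits inside (… + 7). So sub: (((x - 1) + 4)^2) - 3 = 1.
Step 2. [(((x - 1) + 4)^2) - 3 = 1] 3 comes off first (add 3) ⇒ sub: ((x - 1) + 4)^2 = 4.
Step 3. [((x - 1) + 4)^2 = 4] 4 ≥ 0, LHS is (·)² — take ±√ ⇒ sqrt: (x - 1) + 4 = 2 or -2.
Step 4. [(x - 1) + 4 = 2 or -2] 4 comes off first (subtract 4), so sub: x - 1 = -2 or -6.
Step 5. [x - 1 = -2 or -6] -1 is outermost — add 1 both sides ⇒ sub: x = -1 or -5.

Answer: x ∈ {-5, -1}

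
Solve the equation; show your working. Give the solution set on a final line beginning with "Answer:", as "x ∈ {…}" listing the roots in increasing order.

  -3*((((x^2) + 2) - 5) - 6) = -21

Step 1. [-3*((((x^2) + 2) - 5) - 6) = -21] -3 out front; divide by -3 ⇒ div: (((x^2) + 2) - 5) - 6 = 7.
Step 2. [(((x^2) + 2) - 5) - 6 = 7] the outer -6 inverts by adding 6. So sub: ((x^2) + 2) - 5 = 13.
Step 3. [((x^2) + 2) - 5 = 13] 5 comes off first (add 5). So sub: (x^2) + 2 = 18.
Step 4. [(x^2) + 2 = 18] +2 is outermost — subtract 2 both sides. So sub: x^2 = 16.
Step 5. [x^2 = 16] √ both sides: 16 ≥ 0 gives two branches, so sqrt: x = 4 or -4.

Answer: x ∈ {-4, 4}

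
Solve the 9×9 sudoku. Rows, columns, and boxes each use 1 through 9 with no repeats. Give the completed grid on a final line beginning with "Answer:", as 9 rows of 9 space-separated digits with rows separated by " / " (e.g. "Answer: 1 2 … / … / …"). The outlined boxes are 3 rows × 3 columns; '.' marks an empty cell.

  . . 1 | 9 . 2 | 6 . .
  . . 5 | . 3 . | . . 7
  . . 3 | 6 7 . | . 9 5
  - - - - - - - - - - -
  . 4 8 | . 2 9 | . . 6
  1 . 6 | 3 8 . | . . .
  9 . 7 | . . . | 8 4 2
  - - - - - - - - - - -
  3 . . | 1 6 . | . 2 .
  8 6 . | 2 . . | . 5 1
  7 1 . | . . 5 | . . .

Step 1. [r5c6∈{4,7}] row 5 places 4 nowhere but r5c6. So r5c6=4.
Step 2. [r4c1∈{5}] r4c1's peers cover all but 5, so r4c1=5.
Step 3. [r1c1∈{4}] only 4 remains possible at r1c1 ⇒ r1c1=4.
Step 4. [r3c7∈{1,2,4}] 4 has one home in row 3: r3c7, so r3c7=4.
Step 5. [r2c2∈{2,8,9}] in row 2, 9 fits only at r2c2, so r2c2=9.
Step 6. [r3c6∈{1,8}] row 3 places 1 nowhere but r3c6 ⇒ r3c6=1.
Step 7. [r2c6∈{8}] nothing but 8 survives at r2c6 ⇒ r2c6=8.
Step 8. [r7c9∈{4,8,9}] across row 7, 8 lands solely at r7c9 ⇒ r7c9=8.
Step 9. [r9c9∈{3,4,9}] 4 has one home in col 9: r9c9. So r9c9=4.
Step 10. [r5c8∈{7}] r5c8's peers cover all but 7, so r5c8=7.
Step 11. [r9c5∈{9}] nothing but 9 survives at r9c5 ⇒ r9c5=9.
Step 12. [r9c7∈{3}] r9c7 is down to just 3 ⇒ r9c7=3.
Step 13. [r2c7∈{1,2}] across col 7, 2 lands solely at r2c7. So r2c7=2.
Step 14. [r1c8∈{3,8}] r1c8 is the only open cell in col 8 admitting 8, so r1c8=8.
Step 15. [r7c6∈{7}] r7c6's peers cover all but 7. So r7c6=7.
Step 16. [r7c7∈{9}] only 9 remains possible at r7c7, so r7c7=9.
Step 17. [r4c7∈{1}] only 1 remains possible at r4c7, so r4c7=1.
Step 18. [r8c3∈{4,9}] row 8 places 9 nowhere but r8c3 ⇒ r8c3=9.
Step 19. [r6c4∈{5}] r6c4's peers cover all but 5. So r6c4=5.
Step 20. [r5c2∈{2}] r5c2's peers cover all but 2 ⇒ r5c2=2.
Step 21. [r6c2∈{3}] only 3 remains possible at r6c2, so r6c2=3.
Step 22. [r3c2∈{8}] only 8 remains possible at r3c2. So r3c2=8.
Step 23. [r6c5∈{1}] r6c5 has the single candidate 1. So r6c5=1.
Step 24. [r5c7∈{5}] r5c7 is down to just 5 ⇒ r5c7=5.
Step 25. [r1c2∈{7}] only 7 remains possible at r1c2, so r1c2=7.
Step 26. [r3c1∈{2}] nothing but 2 survives at r3c1, so r3c1=2.
Step 27. [r8c5∈{4}] nothing but 4 survives at r8c5 ⇒ r8c5=4.
Step 28. [r9c8∈{6}] only 6 remains possible at r9c8, so r9c8=6.
Step 29. [r8c7∈{7}] r8c7's peers cover all but 7. So r8c7=7.
Step 30. [r9c4∈{8}] r9c4 is down to just 8. So r9c4=8.
Step 31. [r9c3∈{2}] nothing but 2 survives at r9c3 ⇒ r9c3=2.
Step 32. [r6c6∈{6}] r6c6's peers cover all but 6 ⇒ r6c6=6.
Step 33. [r4c8∈{3}] r4c8 is down to just 3, so r4c8=3.
Step 34. [r5c9∈{9}] r5c9's peers cover all but 9, so r5c9=9.
Step 35. [r4c4∈{7}] r4c4's peers cover all but 7 ⇒ r4c4=7.
Step 36. [r1c5∈{5}] r1c5's peers cover all but 5, so r1c5=5.
Step 37. [r7c3∈{4}] r7c3 has the single candidate 4, so r7c3=4.
Step 38. [r2c4∈{4}] r2c4 has the single candidate 4, so r2c4=4.
Step 39. [r1c9∈{3}] r1c9 has the single candidate 3, so r1c9=3.
Step 40. [r2c1∈{6}] r2c1 has the single candidate 6 ⇒ r2c1=6.
Step 41. [r2c8∈{1}] r2c8's peers cover all but 1 ⇒ r2c8=1.
Step 42. [r8c6∈{3}] nothing but 3 survives at r8c6 ⇒ r8c6=3.
Step 43. [r7c2∈{5}] nothing but 5 survives at r7c2, so r7c2=5.

Answer: 4 7 1 9 5 2 6 8 3 / 6 9 5 4 3 8 2 1 7 / 2 8 3 6 7 1 4 9 5 / 5 4 8 7 2 9 1 3 6 / 1 2 6 3 8 4 5 7 9 / 9 3 7 5 1 6 8 4 2 / 3 5 4 1 6 7 9 2 8 / 8 6 9 2 4 3 7 5 1 / 7 1 2 8 9 5 3 6 4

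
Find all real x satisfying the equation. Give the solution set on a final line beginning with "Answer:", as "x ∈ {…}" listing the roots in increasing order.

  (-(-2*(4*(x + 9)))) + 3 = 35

Step 1. [(-(-2*(4*(x + 9)))) + 3 = 35] 3 comes off first (subtract 3) ⇒ sub: -(-2*(4*(x + 9))) = 32.
Step 2. [-(-2*(4*(x + 9))) = 32] flip signs both sides, so neg: -2*(4*(x + 9)) = -32.
Step 3. [-2*(4*(x + 9)) = -32] -2 out front; divide by -2. So div: 4*(x + 9) = 16.
Step 4. [4*(x + 9) = 16] LHS = 4·(…); ÷4 both sides ⇒ div: x + 9 = 4.
Step 5. [x + 9 = 4] subtract 9: x sits inside (… + 9). So sub: x = -5.

Answer: x ∈ {-5}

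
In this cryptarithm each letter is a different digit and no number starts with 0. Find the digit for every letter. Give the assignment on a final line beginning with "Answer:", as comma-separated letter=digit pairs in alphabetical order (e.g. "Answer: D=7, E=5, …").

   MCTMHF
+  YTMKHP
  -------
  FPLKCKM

Step 1. [col 1: F + P ≡ M (mod 10)] column 1 (F + P ≡ M (mod 10), carry-in 0) doesn't pin P yet; pick P=5 and continue. So P=5.
Step 2. [col 1: F + P ≡ M (mod 10)] several values work for F in column 1 (F + P ≡ M (mod 10), carry-in 0); try F=1. So F=1.
Step 3. [col 1: F + P ≡ M (mod 10)] in column 1 we have F+P≡M with carry-in 0; given F=1, P=5 and digits 1,5 already taken and all letters distinct, that pins M to 6 ⇒ M=6.
Step 4. [col 2: H + H ≡ K (mod 10)] several values work for K in column 2 (H + H ≡ K (mod 10), carry-in 0); try K=4. So K=4.
Step 5. [col 2: H + H ≡ K (mod 10)] H=2 is one option consistent with column 2 (H + H ≡ K (mod 10), carry-in 0) — take it ⇒ H=2.
Step 6. [col 3: M + K ≡ C (mod 10)] from column 3 (M=6, K=4, carry-in 0, digits 1,2,4,5,6 already taken and all letters distinct): C must equal 0. So C=0.
Step 7. [col 4: T + M ≡ K (mod 10)] from column 4 (M=6, K=4, carry-in 1, digits 0,1,2,4,5,6 already taken and all letters distinct): T must equal 7, so T=7.
Step 8. [col 5: C + T ≡ L (mod 10)] column 5: given C=0, T=7, carry-in 1, and digits 0,1,2,4,5,6,7 already taken and all letters distinct, C+T≡L (mod 10) forces L=8, so L=8.
Step 9. [col 6: M + Y ≡ P (mod 10)] from column 6 (M=6, P=5, carry-in 0, digits 0,1,2,4,5,6,7,8 already taken and all letters distinct): Y must equal 9. So Y=9.

Answer: C=0, F=1, H=2, K=4, L=8, M=6, P=5, T=7, Y=9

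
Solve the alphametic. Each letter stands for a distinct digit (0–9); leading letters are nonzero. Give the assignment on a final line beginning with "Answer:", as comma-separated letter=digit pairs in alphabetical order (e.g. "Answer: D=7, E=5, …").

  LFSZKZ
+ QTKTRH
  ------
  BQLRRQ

Step 1. [col 1: Z + H ≡ Q (mod 10)] Q=4 is one option consistent with column 1 (Z + H ≡ Q (mod 10), carry-in 0) — take it, so Q=4.
Step 2. [col 1: Z + H ≡ Q (mod 10)] column 1 (Z + H ≡ Q (mod 10), carry-in 0) doesn't pin H yet; pick H=8 and continue ⇒ H=8.
Step 3. [col 1: Z + H ≡ Q (mod 10)] in column 1 we have Z+H≡Q with carry-in 0; given H=8, Q=4 and digits 4,8 already taken and all letters distinct, that pins Z to 6. So Z=6.
Step 4. [col 2: K + R ≡ R (mod 10)] from column 2 (nothing yet, carry-in 1, digits 4,6,8 already taken and all letters distinct): K must equal 9, so K=9.
Step 5. [col 2: K + R ≡ R (mod 10)] several values work for R in column 2 (K + R ≡ R (mod 10), carry-in 1); try R=7. So R=7.
Step 6. [col 3: Z + T ≡ R (mod 10)] column 3 reads Z+T+carry(1)=R with Z=6, R=7; with digits 4,6,7,8,9 already taken and all letters distinct, the only value for T is 0 ⇒ T=0.
Step 7. [col 4: S + K ≡ L (mod 10)] several values work for S in column 4 (S + K ≡ L (mod 10), carry-in 0); try S=2 ⇒ S=2.
Step 8. [col 4: S + K ≡ L (mod 10)] in column 4 we have S+K≡L with carry-in 0; given S=2, K=9 and digits 0,2,4,6,7,8,9 already taken and all letters distinct, that pins L to 1 ⇒ L=1.
Step 9. [col 5: F + T ≡ Q (mod 10)] column 5 reads F+T+carry(1)=Q with T=0, Q=4; with digits 0,1,2,4,6,7,8,9 already taken and all letters distinct, the only value for F is 3 ⇒ F=3.
Step 10. [col 6: L + Q ≡ B (mod 10)] in column 6 we have L+Q≡B with carry-in 0; given L=1, Q=4 and digits 0,1,2,3,4,6,7,8,9 already taken and all letters distinct, that pins B to 5 ⇒ B=5.

Answer: B=5, F=3, H=8, K=9, L=1, Q=4, R=7, S=2, T=0, Z=6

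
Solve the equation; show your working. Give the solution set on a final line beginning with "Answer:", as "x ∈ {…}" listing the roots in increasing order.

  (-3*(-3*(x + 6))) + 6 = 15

Step 1. [(-3*(-3*(x + 6))) + 6 = 15] 6 comes off first (subtract 6), so sub: -3*(-3*(x + 6)) = 9.
Step 2. [-3*(-3*(x + 6)) = 9] LHS = -3·(…); ÷-3 both sides ⇒ div: -3*(x + 6) = -3.
Step 3. [-3*(x + 6) = -3] -3·(inner) — divide through by -3 ⇒ div: x + 6 = 1.
Step 4. [x + 6 = 1] subtract 6: x sits inside (… + 6) ⇒ sub: x = -5.

Answer: x ∈ {-5}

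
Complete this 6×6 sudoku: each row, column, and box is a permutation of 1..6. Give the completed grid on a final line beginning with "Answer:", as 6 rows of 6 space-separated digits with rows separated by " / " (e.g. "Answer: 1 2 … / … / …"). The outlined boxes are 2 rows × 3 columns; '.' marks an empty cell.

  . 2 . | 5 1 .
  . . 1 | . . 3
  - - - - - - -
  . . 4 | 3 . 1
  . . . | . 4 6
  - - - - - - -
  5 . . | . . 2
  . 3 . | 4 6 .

Step 1. [r4c4∈{2}] r4c4 has the single candidate 2, so r4c4=2.
Step 2. [r2c2∈{4,5,6}] 5 has one home in row 2: r2c2, so r2c2=5.
Step 3. [r6c1∈{1,2}] row 6 places 1 nowhere but r6c1, so r6c1=1.
Step 4. [r4c1∈{3}] only 3 remains possible at r4c1 ⇒ r4c1=3.
Step 5. [r5c3∈{6}] r5c3's peers cover all but 6, so r5c3=6.
Step 6. [r1c1∈{4,6}] in row 1, 6 fits only at r1c1 ⇒ r1c1=6.
Step 7. [r5c2∈{4}] r5c2 has the single candidate 4 ⇒ r5c2=4.
Step 8. [r2c4∈{6}] r2c4 has the single candidate 6 ⇒ r2c4=6.
Step 9. [r2c5∈{2}] r2c5's peers cover all but 2 ⇒ r2c5=2.
Step 10. [r3c5∈{5}] r3c5's peers cover all but 5 ⇒ r3c5=5.
Step 11. [r3c2∈{6}] r3c2 is down to just 6. So r3c2=6.
Step 12. [r2c1∈{4}] nothing but 4 survives at r2c1 ⇒ r2c1=4.
Step 13. [r6c3∈{2}] r6c3 has the single candidate 2, so r6c3=2.
Step 14. [r4c3∈{5}] r4c3 has the single candidate 5, so r4c3=5.
Step 15. [r1c6∈{4}] nothing but 4 survives at r1c6 ⇒ r1c6=4.
Step 16. [r4c2∈{1}] only 1 remains possible at r4c2. So r4c2=1.
Step 17. [r6c6∈{5}] r6c6's peers cover all but 5, so r6c6=5.
Step 18. [r5c5∈{3}] r5c5's peers cover all but 3. So r5c5=3.
Step 19. [r3c1∈{2}] r3c1 is down to just 2 ⇒ r3c1=2.
Step 20. [r1c3∈{3}] only 3 remains possible at r1c3. So r1c3=3.
Step 21. [r5c4∈{1}] r5c4 is down to just 1 ⇒ r5c4=1.

Answer: 6 2 3 5 1 4 / 4 5 1 6 2 3 / 2 6 4 3 5 1 / 3 1 5 2 4 6 / 5 4 6 1 3 2 / 1 3 2 4 6 5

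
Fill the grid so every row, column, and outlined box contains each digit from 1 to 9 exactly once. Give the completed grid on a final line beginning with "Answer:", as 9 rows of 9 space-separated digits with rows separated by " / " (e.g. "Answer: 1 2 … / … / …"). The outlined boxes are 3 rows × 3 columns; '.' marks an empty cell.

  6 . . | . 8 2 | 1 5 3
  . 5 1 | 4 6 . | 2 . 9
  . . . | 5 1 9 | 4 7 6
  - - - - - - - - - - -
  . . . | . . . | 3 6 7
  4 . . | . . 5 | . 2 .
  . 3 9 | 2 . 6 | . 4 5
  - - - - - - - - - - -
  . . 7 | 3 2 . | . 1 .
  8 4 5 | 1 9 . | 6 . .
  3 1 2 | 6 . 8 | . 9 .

Step 1. [r4c3∈{8}] r4c3 is down to just 8 ⇒ r4c3=8.
Step 2. [r6c5∈{7}] r6c5 is down to just 7. So r6c5=7.
Step 3. [r5c4∈{8,9}] col 4 places 8 nowhere but r5c4, so r5c4=8.
Step 4. [r7c6∈{4}] r7c6's peers cover all but 4 ⇒ r7c6=4.
Step 5. [r7c2∈{6,9}] across row 7, 6 lands solely at r7c2. So r7c2=6.
Step 6. [r7c7∈{5,8}] r7c7 is the only open cell in row 7 admitting 5 ⇒ r7c7=5.
Step 7. [r4c1∈{1,2,5}] across row 4, 5 lands solely at r4c1. So r4c1=5.
Step 8. [r1c4∈{7}] r1c4's peers cover all but 7 ⇒ r1c4=7.
Step 9. [r3c1∈{2}] nothing but 2 survives at r3c1. So r3c1=2.
Step 10. [r2c1∈{7}] r2c1's peers cover all but 7, so r2c1=7.
Step 11. [r8c9∈{2}] only 2 remains possible at r8c9 ⇒ r8c9=2.
Step 12. [r8c6∈{7}] r8c6 has the single candidate 7 ⇒ r8c6=7.
Step 13. [r1c2∈{9}] r1c2 has the single candidate 9 ⇒ r1c2=9.
Step 14. [r9c9∈{4}] r9c9's peers cover all but 4 ⇒ r9c9=4.
Step 15. [r5c2∈{7}] r5c2 has the single candidate 7, so r5c2=7.
Step 16. [r6c1∈{1}] r6c1 is down to just 1. So r6c1=1.
Step 17. [r5c9∈{1}] only 1 remains possible at r5c9. So r5c9=1.
Step 18. [r8c8∈{3}] only 3 remains possible at r8c8. So r8c8=3.
Step 19. [r5c7∈{9}] nothing but 9 survives at r5c7. So r5c7=9.
Step 20. [r3c2∈{8}] only 8 remains possible at r3c2. So r3c2=8.
Step 21. [r5c3∈{6}] r5c3's peers cover all but 6 ⇒ r5c3=6.
Step 22. [r1c3∈{4}] only 4 remains possible at r1c3, so r1c3=4.
Step 23. [r4c5∈{4}] r4c5 is down to just 4. So r4c5=4.
Step 24. [r9c7∈{7}] nothing but 7 survives at r9c7, so r9c7=7.
Step 25. [r4c2∈{2}] r4c2's peers cover all but 2 ⇒ r4c2=2.
Step 26. [r4c4∈{9}] r4c4's peers cover all but 9 ⇒ r4c4=9.
Step 27. [r9c5∈{5}] r9c5 has the single candidate 5 ⇒ r9c5=5.
Step 28. [r6c7∈{8}] r6c7 is down to just 8, so r6c7=8.
Step 29. [r3c3∈{3}] r3c3 has the single candidate 3 ⇒ r3c3=3.
Step 30. [r7c9∈{8}] nothing but 8 survives at r7c9 ⇒ r7c9=8.
Step 31. [r2c6∈{3}] nothing but 3 survives at r2c6, so r2c6=3.
Step 32. [r2c8∈{8}] r2c8's peers cover all but 8, so r2c8=8.
Step 33. [r7c1∈{9}] r7c1 has the single candidate 9. So r7c1=9.
Step 34. [r5c5∈{3}] only 3 remains possible at r5c5 ⇒ r5c5=3.
Step 35. [r4c6∈{1}] nothing but 1 survives at r4c6, so r4c6=1.

Answer: 6 9 4 7 8 2 1 5 3 / 7 5 1 4 6 3 2 8 9 / 2 8 3 5 1 9 4 7 6 / 5 2 8 9 4 1 3 6 7 / 4 7 6 8 3 5 9 2 1 / 1 3 9 2 7 6 8 4 5 / 9 6 7 3 2 4 5 1 8 / 8 4 5 1 9 7 6 3 2 / 3 1 2 6 5 8 7 9 4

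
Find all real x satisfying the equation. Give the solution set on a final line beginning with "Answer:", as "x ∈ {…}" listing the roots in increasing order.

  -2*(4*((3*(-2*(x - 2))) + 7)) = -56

Step 1. [-2*(4*((3*(-2*(x - 2))) + 7)) = -56] divide by the outer -2, so div: 4*((3*(-2*(x - 2))) + 7) = 28.
Step 2. [4*((3*(-2*(x - 2))) + 7) = 28] LHS = 4·(…); ÷4 both sides ⇒ div: (3*(-2*(x - 2))) + 7 = 7.
Step 3. [(3*(-2*(x - 2))) + 7 = 7] peel the +7: subtract 7 from each side ⇒ sub: 3*(-2*(x - 2)) = 0.
Step 4. [3*(-2*(x - 2)) = 0] leading coefficient 3: divide by 3. So div: -2*(x - 2) = 0.
Step 5. [-2*(x - 2) = 0] -2·(inner) — divide through by -2. So div: x - 2 = 0.
Step 6. [x - 2 = 0] 2 comes off first (add 2). So sub: x = 2.

Answer: x ∈ {2}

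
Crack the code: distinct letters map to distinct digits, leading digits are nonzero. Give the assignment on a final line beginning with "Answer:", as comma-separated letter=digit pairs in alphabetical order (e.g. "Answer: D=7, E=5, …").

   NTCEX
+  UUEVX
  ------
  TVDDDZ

Step 1. [col 1: X + X ≡ Z (mod 10)] X=5 is one option consistent with column 1 (X + X ≡ Z (mod 10), carry-in 0) — take it. So X=5.
Step 2. [col 1: X + X ≡ Z (mod 10)] column 1 reads X+X+carry(0)=Z with X=5; with digits 5 already taken and all letters distinct, the only value for Z is 0 ⇒ Z=0.
Step 3. [T] T is the leading digit of a 6-digit sum of two 5-digit numbers; the final carry is exactly 1 ⇒ T=1.
Step 4. [col 2: E + V ≡ D (mod 10)] no forcing yet in column 2 (carry-in 1); V=2 is free and consistent — try it, so V=2.
Step 5. [col 2: E + V ≡ D (mod 10)] no forcing yet in column 2 (carry-in 1); D=9 is free and consistent — try it ⇒ D=9.
Step 6. [col 2: E + V ≡ D (mod 10)] in column 2 we have E+V≡D with carry-in 1; given V=2, D=9 and digits 0,1,2,5,9 already taken and all letters distinct, that pins E to 6, so E=6.
Step 7. [col 3: C + E ≡ D (mod 10)] column 3 reads C+E+carry(0)=D with E=6, D=9; with digits 0,1,2,5,6,9 already taken and all letters distinct, the only value for C is 3, so C=3.
Step 8. [col 4: T + U ≡ D (mod 10)] column 4 reads T+U+carry(0)=D with T=1, D=9; with digits 0,1,2,3,5,6,9 already taken and all letters distinct, the only value for U is 8 ⇒ U=8.
Step 9. [col 5: N + U ≡ V (mod 10)] in column 5 we have N+U≡V with carry-in 0; given U=8, V=2 and digits 0,1,2,3,5,6,8,9 already taken and all letters distinct, that pins N to 4, so N=4.

Answer: C=3, D=9, E=6, N=4, T=1, U=8, V=2, X=5, Z=0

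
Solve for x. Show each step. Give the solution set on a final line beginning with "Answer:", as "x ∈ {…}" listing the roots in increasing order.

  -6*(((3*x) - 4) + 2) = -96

Step 1. [-6*(((3*x) - 4) + 2) = -96] divide by the outer -6 ⇒ div: ((3*x) - 4) + 2 = 16.
Step 2. [((3*x) - 4) + 2 = 16] +2 is outermost — subtract 2 both sides. So sub: (3*x) - 4 = 14.
Step 3. [(3*x) - 4 = 14] 4 comes off first (add 4), so sub: 3*x = 18.
Step 4. [3*x = 18] LHS = 3·(…); ÷3 both sides. So div: x = 6.

Answer: x ∈ {6}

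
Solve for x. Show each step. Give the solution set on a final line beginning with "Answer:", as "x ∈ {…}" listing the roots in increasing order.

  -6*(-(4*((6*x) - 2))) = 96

Step 1. [-6*(-(4*((6*x) - 2))) = 96] -6·(inner) — divide through by -6. So div: -(4*((6*x) - 2)) = -16.
Step 2. [-(4*((6*x) - 2)) = -16] LHS negated; negate both sides. So neg: 4*((6*x) - 2) = 16.
Step 3. [4*((6*x) - 2) = 16] 4·(inner) — divide through by 4, so div: (6*x) - 2 = 4.
Step 4. [(6*x) - 2 = 4] 2 comes off first (add 2), so sub: 6*x = 6.
Step 5. [6*x = 6] leading coefficient 6: divide by 6, so div: x = 1.

Answer: x ∈ {1}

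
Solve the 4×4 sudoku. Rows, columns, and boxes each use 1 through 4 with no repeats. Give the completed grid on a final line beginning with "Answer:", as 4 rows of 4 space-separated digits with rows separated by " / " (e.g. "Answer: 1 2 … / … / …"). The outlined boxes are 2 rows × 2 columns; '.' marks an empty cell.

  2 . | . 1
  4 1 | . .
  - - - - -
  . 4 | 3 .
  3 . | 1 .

Step 1. [r3c4∈{2}] nothing but 2 survives at r3c4. So r3c4=2.
Step 2. [r2c3∈{2}] r2c3 is down to just 2, so r2c3=2.
Step 3. [r2c4∈{3}] only 3 remains possible at r2c4. So r2c4=3.
Step 4. [r4c2∈{2}] r4c2 has the single candidate 2, so r4c2=2.
Step 5. [r1c3∈{4}] nothing but 4 survives at r1c3, so r1c3=4.
Step 6. [r1c2∈{3}] only 3 remains possible at r1c2 ⇒ r1c2=3.
Step 7. [r3c1∈{1}] r3c1's peers cover all but 1 ⇒ r3c1=1.
Step 8. [r4c4∈{4}] only 4 remains possible at r4c4 ⇒ r4c4=4.

Answer: 2 3 4 1 / 4 1 2 3 / 1 4 3 2 / 3 2 1 4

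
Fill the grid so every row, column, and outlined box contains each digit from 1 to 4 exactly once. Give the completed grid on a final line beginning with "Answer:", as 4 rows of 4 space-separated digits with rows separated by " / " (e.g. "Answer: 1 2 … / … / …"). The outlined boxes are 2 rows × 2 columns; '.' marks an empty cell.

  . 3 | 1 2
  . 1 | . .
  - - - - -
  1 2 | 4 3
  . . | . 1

Step 1. [r1c1∈{4}] r1c1 has the single candidate 4. So r1c1=4.
Step 2. [r4c1∈{3}] r4c1 is down to just 3, so r4c1=3.
Step 3. [r4c3∈{2}] r4c3 is down to just 2. So r4c3=2.
Step 4. [r4c2∈{4}] only 4 remains possible at r4c2, so r4c2=4.
Step 5. [r2c3∈{3}] nothing but 3 survives at r2c3, so r2c3=3.
Step 6. [r2c1∈{2}] r2c1 has the single candidate 2. So r2c1=2.
Step 7. [r2c4∈{4}] r2c4 is down to just 4, so r2c4=4.

Answer: 4 3 1 2 / 2 1 3 4 / 1 2 4 3 / 3 4 2 1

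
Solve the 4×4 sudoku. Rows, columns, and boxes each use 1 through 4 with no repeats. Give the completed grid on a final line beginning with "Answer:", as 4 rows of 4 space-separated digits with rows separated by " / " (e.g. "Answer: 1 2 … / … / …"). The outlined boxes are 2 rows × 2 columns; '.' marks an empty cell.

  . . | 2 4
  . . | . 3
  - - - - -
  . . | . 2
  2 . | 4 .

Step 1. [r4c2∈{1,3}] 3 has one home in row 4: r4c2 ⇒ r4c2=3.
Step 2. [r1c2∈{1}] r1c2 has the single candidate 1. So r1c2=1.
Step 3. [r3c2∈{4}] r3c2 is down to just 4. So r3c2=4.
Step 4. [r3c3∈{1,3}] row 3 places 3 nowhere but r3c3, so r3c3=3.
Step 5. [r1c1∈{3}] nothing but 3 survives at r1c1. So r1c1=3.
Step 6. [r2c1∈{4}] only 4 remains possible at r2c1, so r2c1=4.
Step 7. [r4c4∈{1}] r4c4 is down to just 1. So r4c4=1.
Step 8. [r2c3∈{1}] only 1 remains possible at r2c3 ⇒ r2c3=1.
Step 9. [r3c1∈{1}] only 1 remains possible at r3c1. So r3c1=1.
Step 10. [r2c2∈{2}] only 2 remains possible at r2c2, so r2c2=2.

Answer: 3 1 2 4 / 4 2 1 3 / 1 4 3 2 / 2 3 4 1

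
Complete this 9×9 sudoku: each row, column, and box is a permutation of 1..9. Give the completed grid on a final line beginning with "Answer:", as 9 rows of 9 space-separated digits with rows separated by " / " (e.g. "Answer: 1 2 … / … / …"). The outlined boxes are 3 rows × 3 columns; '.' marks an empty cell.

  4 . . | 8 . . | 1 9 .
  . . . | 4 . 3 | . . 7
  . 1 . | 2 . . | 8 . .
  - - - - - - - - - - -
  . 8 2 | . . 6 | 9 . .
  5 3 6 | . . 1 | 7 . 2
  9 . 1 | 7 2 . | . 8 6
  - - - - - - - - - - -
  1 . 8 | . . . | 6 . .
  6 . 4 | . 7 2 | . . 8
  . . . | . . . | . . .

Step 1. [r5c8∈{4}] r5c8 has the single candidate 4. So r5c8=4.
Step 2. [r1c2∈{2,5,6,7}] in row 1, 2 fits only at r1c2 ⇒ r1c2=2.
Step 3. [r9c7∈{2,3,4,5}] in col 7, 4 fits only at r9c7 ⇒ r9c7=4.
Step 4. [r7c8∈{2,3,5,7}] row 7 places 2 nowhere but r7c8 ⇒ r7c8=2.
Step 5. [r9c8∈{1,3,5,7}] r9c8 is the only open cell in col 8 admitting 7 ⇒ r9c8=7.
Step 6. [r9c4∈{1,3,5,6,9}] across col 4, 6 lands solely at r9c4. So r9c4=6.
Step 7. [r8c4∈{1,3,5,9}] r8c4 is the only open cell in col 4 admitting 1 ⇒ r8c4=1.
Step 8. [r8c2∈{5,9}] row 8 places 9 nowhere but r8c2 ⇒ r8c2=9.
Step 9. [r9c2∈{5}] only 5 remains possible at r9c2. So r9c2=5.
Step 10. [r9c3∈{3}] only 3 remains possible at r9c3 ⇒ r9c3=3.
Step 11. [r1c9∈{3,5}] across row 1, 3 lands solely at r1c9 ⇒ r1c9=3.
Step 12. [r4c5∈{3,4,5}] row 4 places 4 nowhere but r4c5. So r4c5=4.
Step 13. [r6c6∈{5}] r6c6 has the single candidate 5. So r6c6=5.
Step 14. [r7c4∈{3,5,9}] r7c4 is the only open cell in col 4 admitting 5. So r7c4=5.
Step 15. [r2c5∈{1,5,6,9}] r2c5 is the only open cell in row 2 admitting 1, so r2c5=1.
Step 16. [r4c8∈{1,3,5}] 1 has one home in col 8: r4c8, so r4c8=1.
Step 17. [r7c9∈{9}] only 9 remains possible at r7c9, so r7c9=9.
Step 18. [r5c5∈{8,9}] r5c5 is the only open cell in row 5 admitting 8 ⇒ r5c5=8.
Step 19. [r2c3∈{5,9}] 9 has one home in row 2: r2c3, so r2c3=9.
Step 20. [r9c5∈{9}] r9c5 has the single candidate 9 ⇒ r9c5=9.
Step 21. [r1c6∈{7}] nothing but 7 survives at r1c6 ⇒ r1c6=7.
Step 22. [r1c3∈{5}] nothing but 5 survives at r1c3, so r1c3=5.
Step 23. [r3c5∈{5,6}] across col 5, 5 lands solely at r3c5, so r3c5=5.
Step 24. [r8c8∈{3,5}] across col 8, 3 lands solely at r8c8, so r8c8=3.
Step 25. [r2c8∈{5,6}] r2c8 is the only open cell in col 8 admitting 5. So r2c8=5.
Step 26. [r3c3∈{7}] r3c3 is down to just 7 ⇒ r3c3=7.
Step 27. [r2c2∈{6}] r2c2 has the single candidate 6, so r2c2=6.
Step 28. [r2c1∈{8}] r2c1 has the single candidate 8. So r2c1=8.
Step 29. [r8c7∈{5}] r8c7 is down to just 5 ⇒ r8c7=5.
Step 30. [r6c7∈{3}] only 3 remains possible at r6c7. So r6c7=3.
Step 31. [r4c9∈{5}] r4c9 has the single candidate 5. So r4c9=5.
Step 32. [r7c2∈{7}] r7c2 is down to just 7. So r7c2=7.
Step 33. [r7c6∈{4}] r7c6's peers cover all but 4 ⇒ r7c6=4.
Step 34. [r4c4∈{3}] r4c4 is down to just 3, so r4c4=3.
Step 35. [r2c7∈{2}] r2c7's peers cover all but 2, so r2c7=2.
Step 36. [r9c9∈{1}] r9c9 is down to just 1 ⇒ r9c9=1.
Step 37. [r1c5∈{6}] r1c5 has the single candidate 6, so r1c5=6.
Step 38. [r6c2∈{4}] r6c2's peers cover all but 4, so r6c2=4.
Step 39. [r4c1∈{7}] r4c1 is down to just 7 ⇒ r4c1=7.
Step 40. [r3c9∈{4}] nothing but 4 survives at r3c9, so r3c9=4.
Step 41. [r3c6∈{9}] r3c6 has the single candidate 9. So r3c6=9.
Step 42. [r7c5∈{3}] r7c5 is down to just 3. So r7c5=3.
Step 43. [r5c4∈{9}] only 9 remains possible at r5c4 ⇒ r5c4=9.
Step 44. [r9c6∈{8}] r9c6 has the single candidate 8. So r9c6=8.
Step 45. [r3c8∈{6}] nothing but 6 survives at r3c8, so r3c8=6.
Step 46. [r9c1∈{2}] r9c1 has the single candidate 2, so r9c1=2.
Step 47. [r3c1∈{3}] r3c1's peers cover all but 3. So r3c1=3.

Answer: 4 2 5 8 6 7 1 9 3 / 8 6 9 4 1 3 2 5 7 / 3 1 7 2 5 9 8 6 4 / 7 8 2 3 4 6 9 1 5 / 5 3 6 9 8 1 7 4 2 / 9 4 1 7 2 5 3 8 6 / 1 7 8 5 3 4 6 2 9 / 6 9 4 1 7 2 5 3 8 / 2 5 3 6 9 8 4 7 1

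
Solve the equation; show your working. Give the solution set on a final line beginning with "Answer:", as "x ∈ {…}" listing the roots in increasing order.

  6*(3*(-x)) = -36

Step 1. [6*(3*(-x)) = -36] 6·(inner) — divide through by 6 ⇒ div: 3*(-x) = -6.
Step 2. [3*(-x) = -6] 3·(inner) — divide through by 3 ⇒ div: -x = -2.
Step 3. [-x = -2] flip signs both sides. So neg: x = 2.

Answer: x ∈ {2}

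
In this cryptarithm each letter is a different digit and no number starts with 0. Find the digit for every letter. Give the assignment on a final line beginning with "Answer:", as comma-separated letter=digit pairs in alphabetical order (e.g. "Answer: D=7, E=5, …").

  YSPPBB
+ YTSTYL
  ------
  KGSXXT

Step 1. [col 1: B + L ≡ T (mod 10)] column 1 (B + L ≡ T (mod 10), carry-in 0) doesn't pin T yet; pick T=8 and continue, so T=8.
Step 2. [col 1: B + L ≡ T (mod 10)] L=2 is one option consistent with column 1 (B + L ≡ T (mod 10), carry-in 0) — take it. So L=2.
Step 3. [col 1: B + L ≡ T (mod 10)] from column 1 (L=2, T=8, carry-in 0, digits 2,8 already taken and all letters distinct): B must equal 6 ⇒ B=6.
Step 4. [col 2: B + Y ≡ X (mod 10)] column 2 (B + Y ≡ X (mod 10), carry-in 0) doesn't pin Y yet; pick Y=1 and continue. So Y=1.
Step 5. [col 2: B + Y ≡ X (mod 10)] from column 2 (B=6, Y=1, carry-in 0, digits 1,2,6,8 already taken and all letters distinct): X must equal 7, so X=7.
Step 6. [col 3: P + T ≡ X (mod 10)] column 3: given T=8, X=7, carry-in 0, and digits 1,2,6,7,8 already taken and all letters distinct, P+T≡X (mod 10) forces P=9, so P=9.
Step 7. [col 4: P + S ≡ S (mod 10)] several values work for S in column 4 (P + S ≡ S (mod 10), carry-in 1); try S=5. So S=5.
Step 8. [col 5: S + T ≡ G (mod 10)] column 5 reads S+T+carry(1)=G with S=5, T=8; with digits 1,2,5,6,7,8,9 already taken and all letters distinct, the only value for G is 4, so G=4.
Step 9. [col 6: Y + Y ≡ K (mod 10)] in column 6 we have Y+Y≡K with carry-in 1; given Y=1 and digits 1,2,4,5,6,7,8,9 already taken and all letters distinct, that pins K to 3, so K=3.

Answer: B=6, G=4, K=3, L=2, P=9, S=5, T=8, X=7, Y=1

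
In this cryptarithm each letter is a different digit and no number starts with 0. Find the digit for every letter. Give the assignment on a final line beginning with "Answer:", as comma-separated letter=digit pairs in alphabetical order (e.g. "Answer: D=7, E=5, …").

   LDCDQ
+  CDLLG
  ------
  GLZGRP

Step 1. [col 1: Q + G ≡ P (mod 10)] Q=4 is one option consistent with column 1 (Q + G ≡ P (mod 10), carry-in 0) — take it, so Q=4.
Step 2. [col 1: Q + G ≡ P (mod 10)] several values work for G in column 1 (Q + G ≡ P (mod 10), carry-in 0); try G=1. So G=1.
Step 3. [col 1: Q + G ≡ P (mod 10)] column 1 reads Q+G+carry(0)=P with Q=4, G=1; with digits 1,4 already taken and all letters distinct, the only value for P is 5 ⇒ P=5.
Step 4. [col 2: D + L ≡ R (mod 10)] several values work for L in column 2 (D + L ≡ R (mod 10), carry-in 0); try L=2, so L=2.
Step 5. [col 2: D + L ≡ R (mod 10)] no forcing yet in column 2 (carry-in 0); D=6 is free and consistent — try it, so D=6.
Step 6. [col 2: D + L ≡ R (mod 10)] column 2 reads D+L+carry(0)=R with D=6, L=2; with digits 1,2,4,5,6 already taken and all letters distinct, the only value for R is 8 ⇒ R=8.
Step 7. [col 3: C + L ≡ G (mod 10)] column 3 reads C+L+carry(0)=G with L=2, G=1; with digits 1,2,4,5,6,8 already taken and all letters distinct, the only value for C is 9 ⇒ C=9.
Step 8. [col 4: D + D ≡ Z (mod 10)] in column 4 we have D+D≡Z with carry-in 1; given D=6 and digits 1,2,4,5,6,8,9 already taken and all letters distinct, that pins Z to 3. So Z=3.

Answer: C=9, D=6, G=1, L=2, P=5, Q=4, R=8, Z=3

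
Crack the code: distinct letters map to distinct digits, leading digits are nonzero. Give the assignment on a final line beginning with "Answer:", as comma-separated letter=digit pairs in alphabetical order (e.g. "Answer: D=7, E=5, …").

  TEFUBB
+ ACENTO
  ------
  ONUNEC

Step 1. [col 1: B + O ≡ C (mod 10)] C=5 is one option consistent with column 1 (B + O ≡ C (mod 10), carry-in 0) — take it. So C=5.
Step 2. [col 1: B + O ≡ C (mod 10)] B=6 is one option consistent with column 1 (B + O ≡ C (mod 10), carry-in 0) — take it ⇒ B=6.
Step 3. [col 1: B + O ≡ C (mod 10)] column 1 reads B+O+carry(0)=C with B=6, C=5; with digits 5,6 already taken and all letters distinct, the only value for O is 9. So O=9.
Step 4. [col 2: B + T ≡ E (mod 10)] column 2 (B + T ≡ E (mod 10), carry-in 1) doesn't pin T yet; pick T=1 and continue, so T=1.
Step 5. [col 2: B + T ≡ E (mod 10)] from column 2 (B=6, T=1, carry-in 1, digits 1,5,6,9 already taken and all letters distinct): E must equal 8 ⇒ E=8.
Step 6. [col 3: U + N ≡ N (mod 10)] column 3 reads U+N+carry(0)=N with nothing yet; with digits 1,5,6,8,9 already taken and all letters distinct, the only value for U is 0, so U=0.
Step 7. [col 3: U + N ≡ N (mod 10)] column 3 (U + N ≡ N (mod 10), carry-in 0) doesn't pin N yet; pick N=4 and continue, so N=4.
Step 8. [col 4: F + E ≡ U (mod 10)] from column 4 (E=8, U=0, carry-in 0, digits 0,1,4,5,6,8,9 already taken and all letters distinct): F must equal 2. So F=2.
Step 9. [col 6: T + A ≡ O (mod 10)] from column 6 (T=1, O=9, carry-in 1, digits 0,1,2,4,5,6,8,9 already taken and all letters distinct): A must equal 7, so A=7.

Answer: A=7, B=6, C=5, E=8, F=2, N=4, O=9, T=1, U=0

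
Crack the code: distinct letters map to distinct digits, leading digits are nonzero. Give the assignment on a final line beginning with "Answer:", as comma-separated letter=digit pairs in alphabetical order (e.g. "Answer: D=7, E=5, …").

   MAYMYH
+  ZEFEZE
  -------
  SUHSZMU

Step 1. [col 1: H + E ≡ U (mod 10)] column 1 (H + E ≡ U (mod 10), carry-in 0) doesn't pin E yet; pick E=2 and continue. So E=2.
Step 2. [col 1: H + E ≡ U (mod 10)] H=3 is one option consistent with column 1 (H + E ≡ U (mod 10), carry-in 0) — take it. So H=3.
Step 3. [col 1: H + E ≡ U (mod 10)] column 1 reads H+E+carry(0)=U with H=3, E=2; with digits 2,3 already taken and all letters distinct, the only value for U is 5 ⇒ U=5.
Step 4. [col 2: Y + Z ≡ M (mod 10)] no forcing yet in column 2 (carry-in 0); M=6 is free and consistent — try it, so M=6.
Step 5. [col 2: Y + Z ≡ M (mod 10)] no forcing yet in column 2 (carry-in 0); Z=9 is free and consistent — try it, so Z=9.
Step 6. [col 2: Y + Z ≡ M (mod 10)] from column 2 (Z=9, M=6, carry-in 0, digits 2,3,5,6,9 already taken and all letters distinct): Y must equal 7, so Y=7.
Step 7. [col 4: Y + F ≡ S (mod 10)] F=4 is one option consistent with column 4 (Y + F ≡ S (mod 10), carry-in 0) — take it. So F=4.
Step 8. [col 4: Y + F ≡ S (mod 10)] column 4: given Y=7, F=4, carry-in 0, and digits 2,3,4,5,6,7,9 already taken and all letters distinct, Y+F≡S (mod 10) forces S=1. So S=1.
Step 9. [col 5: A + E ≡ H (mod 10)] in column 5 we have A+E≡H with carry-in 1; given E=2, H=3 and digits 1,2,3,4,5,6,7,9 already taken and all letters distinct, that pins A to 0. So A=0.

Answer: A=0, E=2, F=4, H=3, M=6, S=1, U=5, Y=7, Z=9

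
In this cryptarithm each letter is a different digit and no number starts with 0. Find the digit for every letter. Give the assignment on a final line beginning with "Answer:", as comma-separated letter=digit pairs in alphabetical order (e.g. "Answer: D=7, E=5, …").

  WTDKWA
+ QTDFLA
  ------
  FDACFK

Step 1. [col 1: A + A ≡ K (mod 10)] K=8 is one option consistent with column 1 (A + A ≡ K (mod 10), carry-in 0) — take it ⇒ K=8.
Step 2. [col 1: A + A ≡ K (mod 10)] several values work for A in column 1 (A + A ≡ K (mod 10), carry-in 0); try A=9 ⇒ A=9.
Step 3. [col 2: W + L ≡ F (mod 10)] several values work for F in column 2 (W + L ≡ F (mod 10), carry-in 1); try F=7 ⇒ F=7.
Step 4. [col 2: W + L ≡ F (mod 10)] several values work for W in column 2 (W + L ≡ F (mod 10), carry-in 1); try W=6 ⇒ W=6.
Step 5. [col 2: W + L ≡ F (mod 10)] from column 2 (W=6, F=7, carry-in 1, digits 6,7,8,9 already taken and all letters distinct): L must equal 0. So L=0.
Step 6. [col 3: K + F ≡ C (mod 10)] column 3 reads K+F+carry(0)=C with K=8, F=7; with digits 0,6,7,8,9 already taken and all letters distinct, the only value for C is 5. So C=5.
Step 7. [col 4: D + D ≡ A (mod 10)] in column 4 we have D+D≡A with carry-in 1; given A=9 and digits 0,5,6,7,8,9 already taken and all letters distinct, that pins D to 4 ⇒ D=4.
Step 8. [col 5: T + T ≡ D (mod 10)] from column 5 (D=4, carry-in 0, digits 0,4,5,6,7,8,9 already taken and all letters distinct): T must equal 2 ⇒ T=2.
Step 9. [col 6: W + Q ≡ F (mod 10)] column 6: given W=6, F=7, carry-in 0, and digits 0,2,4,5,6,7,8,9 already taken and all letters distinct, W+Q≡F (mod 10) forces Q=1, so Q=1.

Answer: A=9, C=5, D=4, F=7, K=8, L=0, Q=1, T=2, W=6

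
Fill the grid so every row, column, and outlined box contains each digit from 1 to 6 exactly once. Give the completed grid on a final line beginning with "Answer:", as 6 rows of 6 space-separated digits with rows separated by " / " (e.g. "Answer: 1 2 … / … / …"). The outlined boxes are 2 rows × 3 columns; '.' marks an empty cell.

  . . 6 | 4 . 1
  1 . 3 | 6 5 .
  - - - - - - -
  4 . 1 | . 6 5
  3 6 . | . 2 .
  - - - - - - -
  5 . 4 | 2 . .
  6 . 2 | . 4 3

Step 1. [r3c2∈{2}] r3c2 has the single candidate 2. So r3c2=2.
Step 2. [r5c5∈{1}] r5c5 is down to just 1, so r5c5=1.
Step 3. [r6c4∈{5}] nothing but 5 survives at r6c4. So r6c4=5.
Step 4. [r5c2∈{3}] only 3 remains possible at r5c2 ⇒ r5c2=3.
Step 5. [r2c6∈{2}] r2c6 is down to just 2, so r2c6=2.
Step 6. [r1c1∈{2}] r1c1's peers cover all but 2 ⇒ r1c1=2.
Step 7. [r5c6∈{6}] nothing but 6 survives at r5c6. So r5c6=6.
Step 8. [r3c4∈{3}] nothing but 3 survives at r3c4, so r3c4=3.
Step 9. [r4c4∈{1}] r4c4's peers cover all but 1. So r4c4=1.
Step 10. [r4c6∈{4}] nothing but 4 survives at r4c6. So r4c6=4.
Step 11. [r1c2∈{5}] r1c2's peers cover all but 5. So r1c2=5.
Step 12. [r1c5∈{3}] nothing but 3 survives at r1c5 ⇒ r1c5=3.
Step 13. [r4c3∈{5}] r4c3 is down to just 5 ⇒ r4c3=5.
Step 14. [r2c2∈{4}] r2c2's peers cover all but 4. So r2c2=4.
Step 15. [r6c2∈{1}] r6c2's peers cover all but 1, so r6c2=1.

Answer: 2 5 6 4 3 1 / 1 4 3 6 5 2 / 4 2 1 3 6 5 / 3 6 5 1 2 4 / 5 3 4 2 1 6 / 6 1 2 5 4 3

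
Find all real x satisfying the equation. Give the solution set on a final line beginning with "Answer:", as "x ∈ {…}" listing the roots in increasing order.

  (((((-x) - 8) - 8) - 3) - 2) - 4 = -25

Step 1. [(((((-x) - 8) - 8) - 3) - 2) - 4 = -25] add 4: x sits inside (… - 4) ⇒ sub: ((((-x) - 8) - 8) - 3) - 2 = -21.
Step 2. [((((-x) - 8) - 8) - 3) - 2 = -21] add 2: x sits inside (… - 2), so sub: (((-x) - 8) - 8) - 3 = -19.
Step 3. [(((-x) - 8) - 8) - 3 = -19] 3 comes off first (add 3) ⇒ sub: ((-x) - 8) - 8 = -16.
Step 4. [((-x) - 8) - 8 = -16] 8 comes off first (add 8), so sub: (-x) - 8 = -8.
Step 5. [(-x) - 8 = -8] the outer -8 inverts by adding 8. So sub: -x = 0.
Step 6. [-x = 0] leading − — multiply by −1, so neg: x = 0.

Answer: x ∈ {0}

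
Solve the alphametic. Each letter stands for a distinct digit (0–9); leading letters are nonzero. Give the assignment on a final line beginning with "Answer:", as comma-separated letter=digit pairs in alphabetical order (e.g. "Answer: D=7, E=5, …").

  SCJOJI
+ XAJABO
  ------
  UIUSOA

Step 1. [col 1: I + O ≡ A (mod 10)] no forcing yet in column 1 (carry-in 0); A=4 is free and consistent — try it. So A=4.
Step 2. [col 1: I + O ≡ A (mod 10)] column 1 (I + O ≡ A (mod 10), carry-in 0) doesn't pin I yet; pick I=6 and continue. So I=6.
Step 3. [col 1: I + O ≡ A (mod 10)] from column 1 (I=6, A=4, carry-in 0, digits 4,6 already taken and all letters distinct): O must equal 8. So O=8.
Step 4. [col 2: J + B ≡ O (mod 10)] column 2 (J + B ≡ O (mod 10), carry-in 1) doesn't pin B yet; pick B=0 and continue ⇒ B=0.
Step 5. [col 2: J + B ≡ O (mod 10)] column 2: given B=0, O=8, carry-in 1, and digits 0,4,6,8 already taken and all letters distinct, J+B≡O (mod 10) forces J=7. So J=7.
Step 6. [col 3: O + A ≡ S (mod 10)] column 3: given O=8, A=4, carry-in 0, and digits 0,4,6,7,8 already taken and all letters distinct, O+A≡S (mod 10) forces S=2. So S=2.
Step 7. [col 4: J + J ≡ U (mod 10)] from column 4 (J=7, carry-in 1, digits 0,2,4,6,7,8 already taken and all letters distinct): U must equal 5 ⇒ U=5.
Step 8. [col 5: C + A ≡ I (mod 10)] column 5 reads C+A+carry(1)=I with A=4, I=6; with digits 0,2,4,5,6,7,8 already taken and all letters distinct, the only value for C is 1, so C=1.
Step 9. [col 6: S + X ≡ U (mod 10)] column 6 reads S+X+carry(0)=U with S=2, U=5; with digits 0,1,2,4,5,6,7,8 already taken and all letters distinct, the only value for X is 3, so X=3.

Answer: A=4, B=0, C=1, I=6, J=7, O=8, S=2, U=5, X=3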